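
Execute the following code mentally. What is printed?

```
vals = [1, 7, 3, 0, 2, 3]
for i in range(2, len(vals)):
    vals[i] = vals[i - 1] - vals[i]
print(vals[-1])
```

i=2: vals[2] = 7-3 = 4 → [1, 7, 4, 0, 2, 3]
i=3: vals[3] = 4-0 = 4 → [1, 7, 4, 4, 2, 3]
i=4: vals[4] = 4-2 = 2 → [1, 7, 4, 4, 2, 3]
i=5: vals[5] = 2-3 = -1 → [1, 7, 4, 4, 2, -1]

-1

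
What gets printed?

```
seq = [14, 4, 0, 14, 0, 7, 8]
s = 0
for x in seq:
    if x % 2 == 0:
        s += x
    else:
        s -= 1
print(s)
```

39

x=14: even, s = 0+14 = 14
x=4: even, s = 14+4 = 18
x=0: even, s = 18+0 = 18
x=14: even, s = 18+14 = 32
x=0: even, s = 32+0 = 32
x=7: not even, s = 32-1 = 31
x=8: even, s = 31+8 = 39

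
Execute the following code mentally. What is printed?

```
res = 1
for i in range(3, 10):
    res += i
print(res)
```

43

i=3: res = 1+3 = 4
i=4: res = 4+4 = 8
i=5: res = 8+5 = 13
i=6: res = 13+6 = 19
i=7: res = 19+7 = 26
i=8: res = 26+8 = 34
i=9: res = 34+9 = 43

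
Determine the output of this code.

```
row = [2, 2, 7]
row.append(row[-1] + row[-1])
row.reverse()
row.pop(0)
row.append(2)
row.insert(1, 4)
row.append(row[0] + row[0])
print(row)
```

append row[-1]+row[-1] = 7+7 = 14 → [2, 2, 7, 14]
reverse → [14, 7, 2, 2]
pop(0) removes 14 → [7, 2, 2]
append 2 → [7, 2, 2, 2]
insert 4 at 1 → [7, 4, 2, 2, 2]
append row[0]+row[0] = 7+7 = 14 → [7, 4, 2, 2, 2, 14]

[7, 4, 2, 2, 2, 14]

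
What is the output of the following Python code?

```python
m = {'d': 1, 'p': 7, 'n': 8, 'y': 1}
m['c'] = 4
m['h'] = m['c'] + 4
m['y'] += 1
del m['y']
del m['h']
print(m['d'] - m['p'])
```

-6

m['c'] = 4 → {'d': 1, 'p': 7, 'n': 8, 'y': 1, 'c': 4}
m['h'] = m['c']+4 = 8 → {'d': 1, 'p': 7, 'n': 8, 'y': 1, 'c': 4, 'h': 8}
m['y'] = 1+1 = 2 → {'d': 1, 'p': 7, 'n': 8, 'y': 2, 'c': 4, 'h': 8}
del 'y' → {'d': 1, 'p': 7, 'n': 8, 'c': 4, 'h': 8}
del 'h' → {'d': 1, 'p': 7, 'n': 8, 'c': 4}
m['d']-m['p'] = 1-7 = -6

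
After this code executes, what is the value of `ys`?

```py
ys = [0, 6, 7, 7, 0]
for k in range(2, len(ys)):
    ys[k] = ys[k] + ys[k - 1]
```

[0, 6, 13, 20, 20]

k=2: ys[2] = 7+6 = 13 → [0, 6, 13, 7, 0]
k=3: ys[3] = 7+13 = 20 → [0, 6, 13, 20, 0]
k=4: ys[4] = 0+20 = 20 → [0, 6, 13, 20, 20]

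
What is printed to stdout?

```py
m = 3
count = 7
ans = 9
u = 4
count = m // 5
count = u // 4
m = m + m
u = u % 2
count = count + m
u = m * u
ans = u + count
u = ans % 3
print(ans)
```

count = 3//5 = 0
count = 4//4 = 1
m = 3+3 = 6
u = 4%2 = 0
count = 1+6 = 7
u = 6*0 = 0
ans = 0+7 = 7
u = 7%3 = 1

7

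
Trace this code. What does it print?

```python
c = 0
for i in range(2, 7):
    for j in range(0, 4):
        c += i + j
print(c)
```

110

i=2,j=0: c = 0+2 = 2
i=2,j=1: c = 2+3 = 5
i=2,j=2: c = 5+4 = 9
i=2,j=3: c = 9+5 = 14
i=3,j=0: c = 14+3 = 17
i=3,j=1: c = 17+4 = 21
i=3,j=2: c = 21+5 = 26
i=3,j=3: c = 26+6 = 32
i=4,j=0: c = 32+4 = 36
i=4,j=1: c = 36+5 = 41
i=4,j=2: c = 41+6 = 47
i=4,j=3: c = 47+7 = 54
i=5,j=0: c = 54+5 = 59
i=5,j=1: c = 59+6 = 65
i=5,j=2: c = 65+7 = 72
i=5,j=3: c = 72+8 = 80
i=6,j=0: c = 80+6 = 86
i=6,j=1: c = 86+7 = 93
i=6,j=2: c = 93+8 = 101
i=6,j=3: c = 101+9 = 110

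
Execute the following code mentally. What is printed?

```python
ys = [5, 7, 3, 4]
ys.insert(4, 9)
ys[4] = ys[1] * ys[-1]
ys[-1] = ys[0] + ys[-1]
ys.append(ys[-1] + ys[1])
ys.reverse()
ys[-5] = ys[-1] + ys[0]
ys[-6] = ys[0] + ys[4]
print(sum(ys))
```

insert 9 at 4 → [5, 7, 3, 4, 9]
ys[4] = ys[1]*ys[-1] = 7*9 = 63 → [5, 7, 3, 4, 63]
ys[-1] = ys[0]+ys[-1] = 5+63 = 68 → [5, 7, 3, 4, 68]
append ys[-1]+ys[1] = 68+7 = 75 → [5, 7, 3, 4, 68, 75]
reverse → [75, 68, 4, 3, 7, 5]
ys[-5] = ys[-1]+ys[0] = 5+75 = 80 → [75, 80, 4, 3, 7, 5]
ys[-6] = ys[0]+ys[4] = 75+7 = 82 → [82, 80, 4, 3, 7, 5]
sum = 181

181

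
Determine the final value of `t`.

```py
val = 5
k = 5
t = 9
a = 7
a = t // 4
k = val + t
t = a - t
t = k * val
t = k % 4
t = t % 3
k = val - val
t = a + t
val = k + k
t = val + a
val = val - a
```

a = 9//4 = 2
k = 5+9 = 14
t = 2-9 = -7
t = 14*5 = 70
t = 14%4 = 2
t = 2%3 = 2
k = 5-5 = 0
t = 2+2 = 4
val = 0+0 = 0
t = 0+2 = 2
val = 0-2 = -2

2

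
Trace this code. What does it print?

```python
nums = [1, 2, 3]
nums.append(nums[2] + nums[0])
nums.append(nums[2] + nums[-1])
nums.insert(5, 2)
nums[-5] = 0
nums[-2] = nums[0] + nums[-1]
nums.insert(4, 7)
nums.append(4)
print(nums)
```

append nums[2]+nums[0] = 3+1 = 4 → [1, 2, 3, 4]
append nums[2]+nums[-1] = 3+4 = 7 → [1, 2, 3, 4, 7]
insert 2 at 5 → [1, 2, 3, 4, 7, 2]
nums[-5] = 0 → [1, 0, 3, 4, 7, 2]
nums[-2] = nums[0]+nums[-1] = 1+2 = 3 → [1, 0, 3, 4, 3, 2]
insert 7 at 4 → [1, 0, 3, 4, 7, 3, 2]
append 4 → [1, 0, 3, 4, 7, 3, 2, 4]

[1, 0, 3, 4, 7, 3, 2, 4]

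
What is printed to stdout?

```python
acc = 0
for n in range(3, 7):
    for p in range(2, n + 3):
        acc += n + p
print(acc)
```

n=3,p=2: acc = 0+5 = 5
n=3,p=3: acc = 5+6 = 11
n=3,p=4: acc = 11+7 = 18
n=3,p=5: acc = 18+8 = 26
n=4,p=2: acc = 26+6 = 32
n=4,p=3: acc = 32+7 = 39
n=4,p=4: acc = 39+8 = 47
n=4,p=5: acc = 47+9 = 56
n=4,p=6: acc = 56+10 = 66
n=5,p=2: acc = 66+7 = 73
n=5,p=3: acc = 73+8 = 81
n=5,p=4: acc = 81+9 = 90
n=5,p=5: acc = 90+10 = 100
n=5,p=6: acc = 100+11 = 111
n=5,p=7: acc = 111+12 = 123
n=6,p=2: acc = 123+8 = 131
n=6,p=3: acc = 131+9 = 140
n=6,p=4: acc = 140+10 = 150
n=6,p=5: acc = 150+11 = 161
n=6,p=6: acc = 161+12 = 173
n=6,p=7: acc = 173+13 = 186
n=6,p=8: acc = 186+14 = 200

200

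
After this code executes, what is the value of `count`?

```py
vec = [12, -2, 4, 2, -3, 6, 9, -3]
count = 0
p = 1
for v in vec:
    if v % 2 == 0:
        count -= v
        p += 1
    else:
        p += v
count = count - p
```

v=12: even, count = 0-12 = -12; p=2
v=-2: even, count = (-12)-(-2) = -10; p=3
v=4: even, count = (-10)-4 = -14; p=4
v=2: even, count = (-14)-2 = -16; p=5
v=-3: not even; p=2
v=6: even, count = (-16)-6 = -22; p=3
v=9: not even; p=12
v=-3: not even; p=9
count-p = (-22)-9 = -31

-31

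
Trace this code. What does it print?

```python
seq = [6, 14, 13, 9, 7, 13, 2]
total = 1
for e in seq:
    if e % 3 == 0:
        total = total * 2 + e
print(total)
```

25

e=6: %3==0, total = 1*2+6 = 8
e=14: not %3==0
e=13: not %3==0
e=9: %3==0, total = 8*2+9 = 25
e=7: not %3==0
e=13: not %3==0
e=2: not %3==0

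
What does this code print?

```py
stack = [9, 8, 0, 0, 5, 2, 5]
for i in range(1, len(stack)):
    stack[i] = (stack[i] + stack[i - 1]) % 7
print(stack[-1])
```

1

i=1: stack[1] = (8+9)%7 = 3 → [9, 3, 0, 0, 5, 2, 5]
i=2: stack[2] = (0+3)%7 = 3 → [9, 3, 3, 0, 5, 2, 5]
i=3: stack[3] = (0+3)%7 = 3 → [9, 3, 3, 3, 5, 2, 5]
i=4: stack[4] = (5+3)%7 = 1 → [9, 3, 3, 3, 1, 2, 5]
i=5: stack[5] = (2+1)%7 = 3 → [9, 3, 3, 3, 1, 3, 5]
i=6: stack[6] = (5+3)%7 = 1 → [9, 3, 3, 3, 1, 3, 1]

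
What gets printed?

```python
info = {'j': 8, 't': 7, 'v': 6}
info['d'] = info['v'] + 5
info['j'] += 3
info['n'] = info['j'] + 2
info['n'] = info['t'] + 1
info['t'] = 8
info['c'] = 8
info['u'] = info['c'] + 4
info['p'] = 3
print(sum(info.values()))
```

info['d'] = info['v']+5 = 11 → {'j': 8, 't': 7, 'v': 6, 'd': 11}
info['j'] = 8+3 = 11 → {'j': 11, 't': 7, 'v': 6, 'd': 11}
info['n'] = info['j']+2 = 13 → {'j': 11, 't': 7, 'v': 6, 'd': 11, 'n': 13}
info['n'] = info['t']+1 = 8 → {'j': 11, 't': 7, 'v': 6, 'd': 11, 'n': 8}
info['t'] = 8 → {'j': 11, 't': 8, 'v': 6, 'd': 11, 'n': 8}
info['c'] = 8 → {'j': 11, 't': 8, 'v': 6, 'd': 11, 'n': 8, 'c': 8}
info['u'] = info['c']+4 = 12 → {'j': 11, 't': 8, 'v': 6, 'd': 11, 'n': 8, 'c': 8, 'u': 12}
info['p'] = 3 → {'j': 11, 't': 8, 'v': 6, 'd': 11, 'n': 8, 'c': 8, 'u': 12, 'p': 3}
sum of values = 67

67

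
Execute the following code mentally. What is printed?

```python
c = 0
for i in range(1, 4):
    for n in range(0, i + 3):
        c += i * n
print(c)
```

i=1,n=0: c = 0+0 = 0
i=1,n=1: c = 0+1 = 1
i=1,n=2: c = 1+2 = 3
i=1,n=3: c = 3+3 = 6
i=2,n=0: c = 6+0 = 6
i=2,n=1: c = 6+2 = 8
i=2,n=2: c = 8+4 = 12
i=2,n=3: c = 12+6 = 18
i=2,n=4: c = 18+8 = 26
i=3,n=0: c = 26+0 = 26
i=3,n=1: c = 26+3 = 29
i=3,n=2: c = 29+6 = 35
i=3,n=3: c = 35+9 = 44
i=3,n=4: c = 44+12 = 56
i=3,n=5: c = 56+15 = 71

71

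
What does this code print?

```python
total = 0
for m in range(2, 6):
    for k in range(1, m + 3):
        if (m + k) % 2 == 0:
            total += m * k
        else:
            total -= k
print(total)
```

136

m=2,k=1: odd sum, total = 0-1 = -1
m=2,k=2: even sum, total = (-1)+4 = 3
m=2,k=3: odd sum, total = 3-3 = 0
m=2,k=4: even sum, total = 0+8 = 8
m=3,k=1: even sum, total = 8+3 = 11
m=3,k=2: odd sum, total = 11-2 = 9
m=3,k=3: even sum, total = 9+9 = 18
m=3,k=4: odd sum, total = 18-4 = 14
m=3,k=5: even sum, total = 14+15 = 29
m=4,k=1: odd sum, total = 29-1 = 28
m=4,k=2: even sum, total = 28+8 = 36
m=4,k=3: odd sum, total = 36-3 = 33
m=4,k=4: even sum, total = 33+16 = 49
m=4,k=5: odd sum, total = 49-5 = 44
m=4,k=6: even sum, total = 44+24 = 68
m=5,k=1: even sum, total = 68+5 = 73
m=5,k=2: odd sum, total = 73-2 = 71
m=5,k=3: even sum, total = 71+15 = 86
m=5,k=4: odd sum, total = 86-4 = 82
m=5,k=5: even sum, total = 82+25 = 107
m=5,k=6: odd sum, total = 107-6 = 101
m=5,k=7: even sum, total = 101+35 = 136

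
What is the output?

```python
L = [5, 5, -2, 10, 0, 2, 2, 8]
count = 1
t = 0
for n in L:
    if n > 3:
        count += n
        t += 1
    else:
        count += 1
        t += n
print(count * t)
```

198

n=5: >3, count = 1+5 = 6; t=1
n=5: >3, count = 6+5 = 11; t=2
n=-2: not >3, count = 11+1 = 12; t=0
n=10: >3, count = 12+10 = 22; t=1
n=0: not >3, count = 22+1 = 23; t=1
n=2: not >3, count = 23+1 = 24; t=3
n=2: not >3, count = 24+1 = 25; t=5
n=8: >3, count = 25+8 = 33; t=6
count*t = 33*6 = 198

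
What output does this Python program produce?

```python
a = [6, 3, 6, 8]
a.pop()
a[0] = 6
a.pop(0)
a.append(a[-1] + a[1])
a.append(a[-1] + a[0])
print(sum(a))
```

36

pop() removes 8 → [6, 3, 6]
a[0] = 6 → [6, 3, 6]
pop(0) removes 6 → [3, 6]
append a[-1]+a[1] = 6+6 = 12 → [3, 6, 12]
append a[-1]+a[0] = 12+3 = 15 → [3, 6, 12, 15]
sum = 36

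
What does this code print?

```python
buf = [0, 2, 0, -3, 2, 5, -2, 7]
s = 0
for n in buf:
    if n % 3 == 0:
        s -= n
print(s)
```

n=0: %3==0, s = 0-0 = 0
n=2: not %3==0
n=0: %3==0, s = 0-0 = 0
n=-3: %3==0, s = 0-(-3) = 3
n=2: not %3==0
n=5: not %3==0
n=-2: not %3==0
n=7: not %3==0

3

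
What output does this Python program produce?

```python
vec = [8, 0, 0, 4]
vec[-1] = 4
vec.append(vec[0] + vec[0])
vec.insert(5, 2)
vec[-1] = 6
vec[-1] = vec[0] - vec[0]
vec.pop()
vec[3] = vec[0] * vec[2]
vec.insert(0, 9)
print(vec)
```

vec[-1] = 4 → [8, 0, 0, 4]
append vec[0]+vec[0] = 8+8 = 16 → [8, 0, 0, 4, 16]
insert 2 at 5 → [8, 0, 0, 4, 16, 2]
vec[-1] = 6 → [8, 0, 0, 4, 16, 6]
vec[-1] = vec[0]-vec[0] = 8-8 = 0 → [8, 0, 0, 4, 16, 0]
pop() removes 0 → [8, 0, 0, 4, 16]
vec[3] = vec[0]*vec[2] = 8*0 = 0 → [8, 0, 0, 0, 16]
insert 9 at 0 → [9, 8, 0, 0, 0, 16]

[9, 8, 0, 0, 0, 16]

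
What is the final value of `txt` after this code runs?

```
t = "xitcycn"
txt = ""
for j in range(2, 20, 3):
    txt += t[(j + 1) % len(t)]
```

'cntciy'

j=2: add t[3]='c' → 'c'
j=5: add t[6]='n' → 'cn'
j=8: add t[2]='t' → 'cnt'
j=11: add t[5]='c' → 'cntc'
j=14: add t[1]='i' → 'cntci'
j=17: add t[4]='y' → 'cntciy'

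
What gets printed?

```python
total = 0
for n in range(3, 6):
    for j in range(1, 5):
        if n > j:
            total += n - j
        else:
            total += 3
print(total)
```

28

n=3,j=1: 3>1, total = 0+2 = 2
n=3,j=2: 3>2, total = 2+1 = 3
n=3,j=3: not 3>3, total = 3+3 = 6
n=3,j=4: not 3>4, total = 6+3 = 9
n=4,j=1: 4>1, total = 9+3 = 12
n=4,j=2: 4>2, total = 12+2 = 14
n=4,j=3: 4>3, total = 14+1 = 15
n=4,j=4: not 4>4, total = 15+3 = 18
n=5,j=1: 5>1, total = 18+4 = 22
n=5,j=2: 5>2, total = 22+3 = 25
n=5,j=3: 5>3, total = 25+2 = 27
n=5,j=4: 5>4, total = 27+1 = 28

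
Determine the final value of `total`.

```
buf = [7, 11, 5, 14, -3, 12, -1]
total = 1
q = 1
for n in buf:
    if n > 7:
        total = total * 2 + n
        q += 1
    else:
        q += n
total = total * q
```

1104

n=7: not >7; q=8
n=11: >7, total = 1*2+11 = 13; q=9
n=5: not >7; q=14
n=14: >7, total = 13*2+14 = 40; q=15
n=-3: not >7; q=12
n=12: >7, total = 40*2+12 = 92; q=13
n=-1: not >7; q=12
total*q = 92*12 = 1104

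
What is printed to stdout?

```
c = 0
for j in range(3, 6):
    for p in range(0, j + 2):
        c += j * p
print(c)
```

195

j=3,p=0: c = 0+0 = 0
j=3,p=1: c = 0+3 = 3
j=3,p=2: c = 3+6 = 9
j=3,p=3: c = 9+9 = 18
j=3,p=4: c = 18+12 = 30
j=4,p=0: c = 30+0 = 30
j=4,p=1: c = 30+4 = 34
j=4,p=2: c = 34+8 = 42
j=4,p=3: c = 42+12 = 54
j=4,p=4: c = 54+16 = 70
j=4,p=5: c = 70+20 = 90
j=5,p=0: c = 90+0 = 90
j=5,p=1: c = 90+5 = 95
j=5,p=2: c = 95+10 = 105
j=5,p=3: c = 105+15 = 120
j=5,p=4: c = 120+20 = 140
j=5,p=5: c = 140+25 = 165
j=5,p=6: c = 165+30 = 195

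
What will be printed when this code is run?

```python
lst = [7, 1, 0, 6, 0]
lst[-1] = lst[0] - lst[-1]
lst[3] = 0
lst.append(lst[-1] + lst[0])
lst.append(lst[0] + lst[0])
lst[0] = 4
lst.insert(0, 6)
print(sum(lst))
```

lst[-1] = lst[0]-lst[-1] = 7-0 = 7 → [7, 1, 0, 6, 7]
lst[3] = 0 → [7, 1, 0, 0, 7]
append lst[-1]+lst[0] = 7+7 = 14 → [7, 1, 0, 0, 7, 14]
append lst[0]+lst[0] = 7+7 = 14 → [7, 1, 0, 0, 7, 14, 14]
lst[0] = 4 → [4, 1, 0, 0, 7, 14, 14]
insert 6 at 0 → [6, 4, 1, 0, 0, 7, 14, 14]
sum = 46

46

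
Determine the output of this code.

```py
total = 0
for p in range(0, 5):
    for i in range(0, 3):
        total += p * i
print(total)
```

30

p=0,i=0: total = 0+0 = 0
p=0,i=1: total = 0+0 = 0
p=0,i=2: total = 0+0 = 0
p=1,i=0: total = 0+0 = 0
p=1,i=1: total = 0+1 = 1
p=1,i=2: total = 1+2 = 3
p=2,i=0: total = 3+0 = 3
p=2,i=1: total = 3+2 = 5
p=2,i=2: total = 5+4 = 9
p=3,i=0: total = 9+0 = 9
p=3,i=1: total = 9+3 = 12
p=3,i=2: total = 12+6 = 18
p=4,i=0: total = 18+0 = 18
p=4,i=1: total = 18+4 = 22
p=4,i=2: total = 22+8 = 30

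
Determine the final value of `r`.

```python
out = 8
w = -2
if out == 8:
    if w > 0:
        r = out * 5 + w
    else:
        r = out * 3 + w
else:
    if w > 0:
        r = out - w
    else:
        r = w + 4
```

22

out=8, w=-2
out == 8 is True; w > 0 is False
→ r = out * 3 + w = 22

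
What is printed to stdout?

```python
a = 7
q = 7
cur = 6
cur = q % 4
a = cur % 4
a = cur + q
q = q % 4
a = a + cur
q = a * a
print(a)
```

13

cur = 7%4 = 3
a = 3%4 = 3
a = 3+7 = 10
q = 7%4 = 3
a = 10+3 = 13
q = 13*13 = 169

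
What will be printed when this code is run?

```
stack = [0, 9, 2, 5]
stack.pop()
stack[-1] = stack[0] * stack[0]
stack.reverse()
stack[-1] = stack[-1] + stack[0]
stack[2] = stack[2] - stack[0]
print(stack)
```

[0, 9, 0]

pop() removes 5 → [0, 9, 2]
stack[-1] = stack[0]*stack[0] = 0*0 = 0 → [0, 9, 0]
reverse → [0, 9, 0]
stack[-1] = stack[-1]+stack[0] = 0+0 = 0 → [0, 9, 0]
stack[2] = stack[2]-stack[0] = 0-0 = 0 → [0, 9, 0]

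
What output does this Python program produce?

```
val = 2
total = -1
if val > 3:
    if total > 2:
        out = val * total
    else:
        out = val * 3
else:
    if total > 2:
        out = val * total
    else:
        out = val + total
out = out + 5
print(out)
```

6

val=2, total=-1
val > 3 is False; total > 2 is False
→ out = val + total = 1
out = 1+5 = 6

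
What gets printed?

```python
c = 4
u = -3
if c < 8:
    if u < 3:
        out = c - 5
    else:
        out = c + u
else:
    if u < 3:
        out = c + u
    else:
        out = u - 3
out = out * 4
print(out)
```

-4

c=4, u=-3
c < 8 is True; u < 3 is True
→ out = c - 5 = -1
out = (-1)*4 = -4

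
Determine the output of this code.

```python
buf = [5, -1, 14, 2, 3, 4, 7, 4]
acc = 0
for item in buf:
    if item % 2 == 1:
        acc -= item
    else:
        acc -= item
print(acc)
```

item=5: odd, acc = 0-5 = -5
item=-1: odd, acc = (-5)-(-1) = -4
item=14: not odd, acc = (-4)-14 = -18
item=2: not odd, acc = (-18)-2 = -20
item=3: odd, acc = (-20)-3 = -23
item=4: not odd, acc = (-23)-4 = -27
item=7: odd, acc = (-27)-7 = -34
item=4: not odd, acc = (-34)-4 = -38

-38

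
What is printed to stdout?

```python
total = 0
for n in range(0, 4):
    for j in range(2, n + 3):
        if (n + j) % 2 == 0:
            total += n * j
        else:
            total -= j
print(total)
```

28

n=0,j=2: even sum, total = 0+0 = 0
n=1,j=2: odd sum, total = 0-2 = -2
n=1,j=3: even sum, total = (-2)+3 = 1
n=2,j=2: even sum, total = 1+4 = 5
n=2,j=3: odd sum, total = 5-3 = 2
n=2,j=4: even sum, total = 2+8 = 10
n=3,j=2: odd sum, total = 10-2 = 8
n=3,j=3: even sum, total = 8+9 = 17
n=3,j=4: odd sum, total = 17-4 = 13
n=3,j=5: even sum, total = 13+15 = 28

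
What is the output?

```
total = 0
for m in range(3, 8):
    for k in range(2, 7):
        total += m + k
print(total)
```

m=3,k=2: total = 0+5 = 5
m=3,k=3: total = 5+6 = 11
m=3,k=4: total = 11+7 = 18
m=3,k=5: total = 18+8 = 26
m=3,k=6: total = 26+9 = 35
m=4,k=2: total = 35+6 = 41
m=4,k=3: total = 41+7 = 48
m=4,k=4: total = 48+8 = 56
m=4,k=5: total = 56+9 = 65
m=4,k=6: total = 65+10 = 75
m=5,k=2: total = 75+7 = 82
m=5,k=3: total = 82+8 = 90
m=5,k=4: total = 90+9 = 99
m=5,k=5: total = 99+10 = 109
m=5,k=6: total = 109+11 = 120
m=6,k=2: total = 120+8 = 128
m=6,k=3: total = 128+9 = 137
m=6,k=4: total = 137+10 = 147
m=6,k=5: total = 147+11 = 158
m=6,k=6: total = 158+12 = 170
m=7,k=2: total = 170+9 = 179
m=7,k=3: total = 179+10 = 189
m=7,k=4: total = 189+11 = 200
m=7,k=5: total = 200+12 = 212
m=7,k=6: total = 212+13 = 225

225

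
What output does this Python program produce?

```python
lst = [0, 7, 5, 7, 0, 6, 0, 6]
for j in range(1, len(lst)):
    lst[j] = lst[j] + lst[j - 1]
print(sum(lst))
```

j=1: lst[1] = 7+0 = 7 → [0, 7, 5, 7, 0, 6, 0, 6]
j=2: lst[2] = 5+7 = 12 → [0, 7, 12, 7, 0, 6, 0, 6]
j=3: lst[3] = 7+12 = 19 → [0, 7, 12, 19, 0, 6, 0, 6]
j=4: lst[4] = 0+19 = 19 → [0, 7, 12, 19, 19, 6, 0, 6]
j=5: lst[5] = 6+19 = 25 → [0, 7, 12, 19, 19, 25, 0, 6]
j=6: lst[6] = 0+25 = 25 → [0, 7, 12, 19, 19, 25, 25, 6]
j=7: lst[7] = 6+25 = 31 → [0, 7, 12, 19, 19, 25, 25, 31]
sum = 138

138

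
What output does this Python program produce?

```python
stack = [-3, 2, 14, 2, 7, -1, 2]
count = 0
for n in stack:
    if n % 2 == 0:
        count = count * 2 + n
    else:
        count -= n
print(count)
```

n=-3: not even, count = 0-(-3) = 3
n=2: even, count = 3*2+2 = 8
n=14: even, count = 8*2+14 = 30
n=2: even, count = 30*2+2 = 62
n=7: not even, count = 62-7 = 55
n=-1: not even, count = 55-(-1) = 56
n=2: even, count = 56*2+2 = 114

114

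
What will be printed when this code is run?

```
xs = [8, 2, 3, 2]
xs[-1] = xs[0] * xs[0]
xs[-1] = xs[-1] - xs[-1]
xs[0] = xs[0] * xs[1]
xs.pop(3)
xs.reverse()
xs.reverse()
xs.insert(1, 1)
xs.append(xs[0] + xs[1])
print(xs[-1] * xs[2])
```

34

xs[-1] = xs[0]*xs[0] = 8*8 = 64 → [8, 2, 3, 64]
xs[-1] = xs[-1]-xs[-1] = 64-64 = 0 → [8, 2, 3, 0]
xs[0] = xs[0]*xs[1] = 8*2 = 16 → [16, 2, 3, 0]
pop(3) removes 0 → [16, 2, 3]
reverse → [3, 2, 16]
reverse → [16, 2, 3]
insert 1 at 1 → [16, 1, 2, 3]
append xs[0]+xs[1] = 16+1 = 17 → [16, 1, 2, 3, 17]
xs[-1]*xs[2] = 17*2 = 34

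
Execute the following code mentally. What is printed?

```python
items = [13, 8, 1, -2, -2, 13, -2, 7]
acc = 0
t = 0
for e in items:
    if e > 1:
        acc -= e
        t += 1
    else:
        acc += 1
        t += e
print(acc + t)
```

-38

e=13: >1, acc = 0-13 = -13; t=1
e=8: >1, acc = (-13)-8 = -21; t=2
e=1: not >1, acc = (-21)+1 = -20; t=3
e=-2: not >1, acc = (-20)+1 = -19; t=1
e=-2: not >1, acc = (-19)+1 = -18; t=-1
e=13: >1, acc = (-18)-13 = -31; t=0
e=-2: not >1, acc = (-31)+1 = -30; t=-2
e=7: >1, acc = (-30)-7 = -37; t=-1
acc+t = (-37)+(-1) = -38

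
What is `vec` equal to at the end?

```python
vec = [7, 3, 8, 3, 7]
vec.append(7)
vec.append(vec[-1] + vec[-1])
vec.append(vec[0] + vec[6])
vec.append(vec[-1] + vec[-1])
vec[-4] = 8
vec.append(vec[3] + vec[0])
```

append 7 → [7, 3, 8, 3, 7, 7]
append vec[-1]+vec[-1] = 7+7 = 14 → [7, 3, 8, 3, 7, 7, 14]
append vec[0]+vec[6] = 7+14 = 21 → [7, 3, 8, 3, 7, 7, 14, 21]
append vec[-1]+vec[-1] = 21+21 = 42 → [7, 3, 8, 3, 7, 7, 14, 21, 42]
vec[-4] = 8 → [7, 3, 8, 3, 7, 8, 14, 21, 42]
append vec[3]+vec[0] = 3+7 = 10 → [7, 3, 8, 3, 7, 8, 14, 21, 42, 10]

[7, 3, 8, 3, 7, 8, 14, 21, 42, 10]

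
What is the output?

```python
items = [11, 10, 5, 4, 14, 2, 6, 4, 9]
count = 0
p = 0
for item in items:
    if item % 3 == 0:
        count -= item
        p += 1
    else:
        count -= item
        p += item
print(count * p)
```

item=11: not %3==0, count = 0-11 = -11; p=11
item=10: not %3==0, count = (-11)-10 = -21; p=21
item=5: not %3==0, count = (-21)-5 = -26; p=26
item=4: not %3==0, count = (-26)-4 = -30; p=30
item=14: not %3==0, count = (-30)-14 = -44; p=44
item=2: not %3==0, count = (-44)-2 = -46; p=46
item=6: %3==0, count = (-46)-6 = -52; p=47
item=4: not %3==0, count = (-52)-4 = -56; p=51
item=9: %3==0, count = (-56)-9 = -65; p=52
count*p = (-65)*52 = -3380

-3380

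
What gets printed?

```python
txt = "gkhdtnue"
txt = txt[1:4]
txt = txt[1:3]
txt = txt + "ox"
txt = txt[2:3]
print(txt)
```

slice [1:4] → 'khd'
slice [1:3] → 'hd'
+ 'ox' → 'hdox'
slice [2:3] → 'o'

o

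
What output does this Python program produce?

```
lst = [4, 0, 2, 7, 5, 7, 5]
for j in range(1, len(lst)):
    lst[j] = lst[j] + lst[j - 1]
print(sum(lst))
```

j=1: lst[1] = 0+4 = 4 → [4, 4, 2, 7, 5, 7, 5]
j=2: lst[2] = 2+4 = 6 → [4, 4, 6, 7, 5, 7, 5]
j=3: lst[3] = 7+6 = 13 → [4, 4, 6, 13, 5, 7, 5]
j=4: lst[4] = 5+13 = 18 → [4, 4, 6, 13, 18, 7, 5]
j=5: lst[5] = 7+18 = 25 → [4, 4, 6, 13, 18, 25, 5]
j=6: lst[6] = 5+25 = 30 → [4, 4, 6, 13, 18, 25, 30]
sum = 100

100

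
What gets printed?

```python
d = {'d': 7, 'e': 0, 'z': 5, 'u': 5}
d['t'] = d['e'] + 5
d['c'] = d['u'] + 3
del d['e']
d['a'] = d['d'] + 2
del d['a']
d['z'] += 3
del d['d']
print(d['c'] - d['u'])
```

d['t'] = d['e']+5 = 5 → {'d': 7, 'e': 0, 'z': 5, 'u': 5, 't': 5}
d['c'] = d['u']+3 = 8 → {'d': 7, 'e': 0, 'z': 5, 'u': 5, 't': 5, 'c': 8}
del 'e' → {'d': 7, 'z': 5, 'u': 5, 't': 5, 'c': 8}
d['a'] = d['d']+2 = 9 → {'d': 7, 'z': 5, 'u': 5, 't': 5, 'c': 8, 'a': 9}
del 'a' → {'d': 7, 'z': 5, 'u': 5, 't': 5, 'c': 8}
d['z'] = 5+3 = 8 → {'d': 7, 'z': 8, 'u': 5, 't': 5, 'c': 8}
del 'd' → {'z': 8, 'u': 5, 't': 5, 'c': 8}
d['c']-d['u'] = 8-5 = 3

3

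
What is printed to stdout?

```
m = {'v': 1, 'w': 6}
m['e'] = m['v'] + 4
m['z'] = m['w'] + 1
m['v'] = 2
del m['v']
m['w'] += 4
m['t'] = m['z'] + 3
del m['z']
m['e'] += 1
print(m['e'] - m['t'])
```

-4

m['e'] = m['v']+4 = 5 → {'v': 1, 'w': 6, 'e': 5}
m['z'] = m['w']+1 = 7 → {'v': 1, 'w': 6, 'e': 5, 'z': 7}
m['v'] = 2 → {'v': 2, 'w': 6, 'e': 5, 'z': 7}
del 'v' → {'w': 6, 'e': 5, 'z': 7}
m['w'] = 6+4 = 10 → {'w': 10, 'e': 5, 'z': 7}
m['t'] = m['z']+3 = 10 → {'w': 10, 'e': 5, 'z': 7, 't': 10}
del 'z' → {'w': 10, 'e': 5, 't': 10}
m['e'] = 5+1 = 6 → {'w': 10, 'e': 6, 't': 10}
m['e']-m['t'] = 6-10 = -4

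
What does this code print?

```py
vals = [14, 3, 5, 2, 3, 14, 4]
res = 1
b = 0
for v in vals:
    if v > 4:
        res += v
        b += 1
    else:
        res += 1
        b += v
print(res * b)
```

570

v=14: >4, res = 1+14 = 15; b=1
v=3: not >4, res = 15+1 = 16; b=4
v=5: >4, res = 16+5 = 21; b=5
v=2: not >4, res = 21+1 = 22; b=7
v=3: not >4, res = 22+1 = 23; b=10
v=14: >4, res = 23+14 = 37; b=11
v=4: not >4, res = 37+1 = 38; b=15
res*b = 38*15 = 570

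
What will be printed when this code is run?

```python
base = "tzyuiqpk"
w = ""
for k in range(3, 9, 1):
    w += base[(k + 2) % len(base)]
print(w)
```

k=3: add base[5]='q' → 'q'
k=4: add base[6]='p' → 'qp'
k=5: add base[7]='k' → 'qpk'
k=6: add base[0]='t' → 'qpkt'
k=7: add base[1]='z' → 'qpktz'
k=8: add base[2]='y' → 'qpktzy'

qpktzy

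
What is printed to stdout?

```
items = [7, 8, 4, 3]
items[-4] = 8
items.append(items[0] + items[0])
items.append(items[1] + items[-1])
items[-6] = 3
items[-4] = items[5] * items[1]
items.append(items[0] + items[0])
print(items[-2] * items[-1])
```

items[-4] = 8 → [8, 8, 4, 3]
append items[0]+items[0] = 8+8 = 16 → [8, 8, 4, 3, 16]
append items[1]+items[-1] = 8+16 = 24 → [8, 8, 4, 3, 16, 24]
items[-6] = 3 → [3, 8, 4, 3, 16, 24]
items[-4] = items[5]*items[1] = 24*8 = 192 → [3, 8, 192, 3, 16, 24]
append items[0]+items[0] = 3+3 = 6 → [3, 8, 192, 3, 16, 24, 6]
items[-2]*items[-1] = 24*6 = 144

144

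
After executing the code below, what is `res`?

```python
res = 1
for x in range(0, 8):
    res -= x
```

x=0: res = 1-0 = 1
x=1: res = 1-1 = 0
x=2: res = 0-2 = -2
x=3: res = (-2)-3 = -5
x=4: res = (-5)-4 = -9
x=5: res = (-9)-5 = -14
x=6: res = (-14)-6 = -20
x=7: res = (-20)-7 = -27

-27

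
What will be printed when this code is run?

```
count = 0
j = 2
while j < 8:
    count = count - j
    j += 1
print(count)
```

j=2: count = 0-2 = -2
j=3: count = (-2)-3 = -5
j=4: count = (-5)-4 = -9
j=5: count = (-9)-5 = -14
j=6: count = (-14)-6 = -20
j=7: count = (-20)-7 = -27

-27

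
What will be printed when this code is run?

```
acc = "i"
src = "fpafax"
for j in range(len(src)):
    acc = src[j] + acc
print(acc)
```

j=0: prepend 'f' → 'fi'
j=1: prepend 'p' → 'pfi'
j=2: prepend 'a' → 'apfi'
j=3: prepend 'f' → 'fapfi'
j=4: prepend 'a' → 'afapfi'
j=5: prepend 'x' → 'xafapfi'

xafapfi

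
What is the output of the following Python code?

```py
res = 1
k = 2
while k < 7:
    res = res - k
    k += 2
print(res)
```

k=2: res = 1-2 = -1
k=4: res = (-1)-4 = -5
k=6: res = (-5)-6 = -11

-11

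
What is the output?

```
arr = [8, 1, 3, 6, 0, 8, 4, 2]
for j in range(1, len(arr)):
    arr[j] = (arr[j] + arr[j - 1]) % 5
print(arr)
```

[8, 4, 2, 3, 3, 1, 0, 2]

j=1: arr[1] = (1+8)%5 = 4 → [8, 4, 3, 6, 0, 8, 4, 2]
j=2: arr[2] = (3+4)%5 = 2 → [8, 4, 2, 6, 0, 8, 4, 2]
j=3: arr[3] = (6+2)%5 = 3 → [8, 4, 2, 3, 0, 8, 4, 2]
j=4: arr[4] = (0+3)%5 = 3 → [8, 4, 2, 3, 3, 8, 4, 2]
j=5: arr[5] = (8+3)%5 = 1 → [8, 4, 2, 3, 3, 1, 4, 2]
j=6: arr[6] = (4+1)%5 = 0 → [8, 4, 2, 3, 3, 1, 0, 2]
j=7: arr[7] = (2+0)%5 = 2 → [8, 4, 2, 3, 3, 1, 0, 2]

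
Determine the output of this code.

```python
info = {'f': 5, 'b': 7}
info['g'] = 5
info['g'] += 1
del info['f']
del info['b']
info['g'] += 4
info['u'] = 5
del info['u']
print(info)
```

info['g'] = 5 → {'f': 5, 'b': 7, 'g': 5}
info['g'] = 5+1 = 6 → {'f': 5, 'b': 7, 'g': 6}
del 'f' → {'b': 7, 'g': 6}
del 'b' → {'g': 6}
info['g'] = 6+4 = 10 → {'g': 10}
info['u'] = 5 → {'g': 10, 'u': 5}
del 'u' → {'g': 10}

{'g': 10}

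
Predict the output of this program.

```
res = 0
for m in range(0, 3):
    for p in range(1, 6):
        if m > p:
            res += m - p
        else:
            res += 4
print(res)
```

57

m=0,p=1: not 0>1, res = 0+4 = 4
m=0,p=2: not 0>2, res = 4+4 = 8
m=0,p=3: not 0>3, res = 8+4 = 12
m=0,p=4: not 0>4, res = 12+4 = 16
m=0,p=5: not 0>5, res = 16+4 = 20
m=1,p=1: not 1>1, res = 20+4 = 24
m=1,p=2: not 1>2, res = 24+4 = 28
m=1,p=3: not 1>3, res = 28+4 = 32
m=1,p=4: not 1>4, res = 32+4 = 36
m=1,p=5: not 1>5, res = 36+4 = 40
m=2,p=1: 2>1, res = 40+1 = 41
m=2,p=2: not 2>2, res = 41+4 = 45
m=2,p=3: not 2>3, res = 45+4 = 49
m=2,p=4: not 2>4, res = 49+4 = 53
m=2,p=5: not 2>5, res = 53+4 = 57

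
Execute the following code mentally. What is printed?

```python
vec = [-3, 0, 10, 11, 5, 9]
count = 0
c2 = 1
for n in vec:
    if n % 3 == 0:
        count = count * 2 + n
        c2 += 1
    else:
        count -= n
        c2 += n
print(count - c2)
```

n=-3: %3==0, count = 0*2+(-3) = -3; c2=2
n=0: %3==0, count = (-3)*2+0 = -6; c2=3
n=10: not %3==0, count = (-6)-10 = -16; c2=13
n=11: not %3==0, count = (-16)-11 = -27; c2=24
n=5: not %3==0, count = (-27)-5 = -32; c2=29
n=9: %3==0, count = (-32)*2+9 = -55; c2=30
count-c2 = (-55)-30 = -85

-85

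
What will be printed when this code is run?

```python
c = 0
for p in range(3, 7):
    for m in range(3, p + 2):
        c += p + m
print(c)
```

p=3,m=3: c = 0+6 = 6
p=3,m=4: c = 6+7 = 13
p=4,m=3: c = 13+7 = 20
p=4,m=4: c = 20+8 = 28
p=4,m=5: c = 28+9 = 37
p=5,m=3: c = 37+8 = 45
p=5,m=4: c = 45+9 = 54
p=5,m=5: c = 54+10 = 64
p=5,m=6: c = 64+11 = 75
p=6,m=3: c = 75+9 = 84
p=6,m=4: c = 84+10 = 94
p=6,m=5: c = 94+11 = 105
p=6,m=6: c = 105+12 = 117
p=6,m=7: c = 117+13 = 130

130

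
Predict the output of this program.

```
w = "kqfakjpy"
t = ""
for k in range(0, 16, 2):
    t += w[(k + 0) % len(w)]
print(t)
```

k=0: add w[0]='k' → 'k'
k=2: add w[2]='f' → 'kf'
k=4: add w[4]='k' → 'kfk'
k=6: add w[6]='p' → 'kfkp'
k=8: add w[0]='k' → 'kfkpk'
k=10: add w[2]='f' → 'kfkpkf'
k=12: add w[4]='k' → 'kfkpkfk'
k=14: add w[6]='p' → 'kfkpkfkp'

kfkpkfkp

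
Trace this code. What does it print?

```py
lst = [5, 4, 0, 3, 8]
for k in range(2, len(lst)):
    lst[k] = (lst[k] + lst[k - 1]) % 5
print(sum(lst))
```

k=2: lst[2] = (0+4)%5 = 4 → [5, 4, 4, 3, 8]
k=3: lst[3] = (3+4)%5 = 2 → [5, 4, 4, 2, 8]
k=4: lst[4] = (8+2)%5 = 0 → [5, 4, 4, 2, 0]
sum = 15

15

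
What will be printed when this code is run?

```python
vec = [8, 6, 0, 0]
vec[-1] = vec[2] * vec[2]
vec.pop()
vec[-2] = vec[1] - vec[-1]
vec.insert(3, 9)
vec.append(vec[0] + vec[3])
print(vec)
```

[8, 6, 0, 9, 17]

vec[-1] = vec[2]*vec[2] = 0*0 = 0 → [8, 6, 0, 0]
pop() removes 0 → [8, 6, 0]
vec[-2] = vec[1]-vec[-1] = 6-0 = 6 → [8, 6, 0]
insert 9 at 3 → [8, 6, 0, 9]
append vec[0]+vec[3] = 8+9 = 17 → [8, 6, 0, 9, 17]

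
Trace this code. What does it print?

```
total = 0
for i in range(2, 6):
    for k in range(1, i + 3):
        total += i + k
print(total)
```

156

i=2,k=1: total = 0+3 = 3
i=2,k=2: total = 3+4 = 7
i=2,k=3: total = 7+5 = 12
i=2,k=4: total = 12+6 = 18
i=3,k=1: total = 18+4 = 22
i=3,k=2: total = 22+5 = 27
i=3,k=3: total = 27+6 = 33
i=3,k=4: total = 33+7 = 40
i=3,k=5: total = 40+8 = 48
i=4,k=1: total = 48+5 = 53
i=4,k=2: total = 53+6 = 59
i=4,k=3: total = 59+7 = 66
i=4,k=4: total = 66+8 = 74
i=4,k=5: total = 74+9 = 83
i=4,k=6: total = 83+10 = 93
i=5,k=1: total = 93+6 = 99
i=5,k=2: total = 99+7 = 106
i=5,k=3: total = 106+8 = 114
i=5,k=4: total = 114+9 = 123
i=5,k=5: total = 123+10 = 133
i=5,k=6: total = 133+11 = 144
i=5,k=7: total = 144+12 = 156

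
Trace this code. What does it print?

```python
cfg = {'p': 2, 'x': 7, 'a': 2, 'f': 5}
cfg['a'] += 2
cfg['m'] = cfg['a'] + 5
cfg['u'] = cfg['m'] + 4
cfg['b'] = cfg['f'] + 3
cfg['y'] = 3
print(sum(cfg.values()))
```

51

cfg['a'] = 2+2 = 4 → {'p': 2, 'x': 7, 'a': 4, 'f': 5}
cfg['m'] = cfg['a']+5 = 9 → {'p': 2, 'x': 7, 'a': 4, 'f': 5, 'm': 9}
cfg['u'] = cfg['m']+4 = 13 → {'p': 2, 'x': 7, 'a': 4, 'f': 5, 'm': 9, 'u': 13}
cfg['b'] = cfg['f']+3 = 8 → {'p': 2, 'x': 7, 'a': 4, 'f': 5, 'm': 9, 'u': 13, 'b': 8}
cfg['y'] = 3 → {'p': 2, 'x': 7, 'a': 4, 'f': 5, 'm': 9, 'u': 13, 'b': 8, 'y': 3}
sum of values = 51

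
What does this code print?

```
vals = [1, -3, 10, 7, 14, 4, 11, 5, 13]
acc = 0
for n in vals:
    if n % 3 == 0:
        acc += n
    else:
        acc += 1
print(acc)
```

n=1: not %3==0, acc = 0+1 = 1
n=-3: %3==0, acc = 1+(-3) = -2
n=10: not %3==0, acc = (-2)+1 = -1
n=7: not %3==0, acc = (-1)+1 = 0
n=14: not %3==0, acc = 0+1 = 1
n=4: not %3==0, acc = 1+1 = 2
n=11: not %3==0, acc = 2+1 = 3
n=5: not %3==0, acc = 3+1 = 4
n=13: not %3==0, acc = 4+1 = 5

5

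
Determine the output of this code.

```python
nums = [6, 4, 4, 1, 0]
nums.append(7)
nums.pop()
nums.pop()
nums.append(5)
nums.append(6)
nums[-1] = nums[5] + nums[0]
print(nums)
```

append 7 → [6, 4, 4, 1, 0, 7]
pop() removes 7 → [6, 4, 4, 1, 0]
pop() removes 0 → [6, 4, 4, 1]
append 5 → [6, 4, 4, 1, 5]
append 6 → [6, 4, 4, 1, 5, 6]
nums[-1] = nums[5]+nums[0] = 6+6 = 12 → [6, 4, 4, 1, 5, 12]

[6, 4, 4, 1, 5, 12]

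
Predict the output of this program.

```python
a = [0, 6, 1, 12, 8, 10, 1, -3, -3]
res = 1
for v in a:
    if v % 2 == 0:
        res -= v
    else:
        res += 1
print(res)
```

-31

v=0: even, res = 1-0 = 1
v=6: even, res = 1-6 = -5
v=1: not even, res = (-5)+1 = -4
v=12: even, res = (-4)-12 = -16
v=8: even, res = (-16)-8 = -24
v=10: even, res = (-24)-10 = -34
v=1: not even, res = (-34)+1 = -33
v=-3: not even, res = (-33)+1 = -32
v=-3: not even, res = (-32)+1 = -31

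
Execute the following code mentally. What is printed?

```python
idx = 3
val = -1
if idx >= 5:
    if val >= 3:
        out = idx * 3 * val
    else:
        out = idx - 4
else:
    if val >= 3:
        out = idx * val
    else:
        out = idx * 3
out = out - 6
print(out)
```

3

idx=3, val=-1
idx >= 5 is False; val >= 3 is False
→ out = idx * 3 = 9
out = 9-6 = 3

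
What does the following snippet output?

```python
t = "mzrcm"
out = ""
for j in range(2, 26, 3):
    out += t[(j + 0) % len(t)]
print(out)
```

rmczmrmc

j=2: add t[2]='r' → 'r'
j=5: add t[0]='m' → 'rm'
j=8: add t[3]='c' → 'rmc'
j=11: add t[1]='z' → 'rmcz'
j=14: add t[4]='m' → 'rmczm'
j=17: add t[2]='r' → 'rmczmr'
j=20: add t[0]='m' → 'rmczmrm'
j=23: add t[3]='c' → 'rmczmrmc'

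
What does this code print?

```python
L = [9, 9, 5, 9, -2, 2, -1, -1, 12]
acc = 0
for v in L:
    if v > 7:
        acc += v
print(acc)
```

v=9: >7, acc = 0+9 = 9
v=9: >7, acc = 9+9 = 18
v=5: not >7
v=9: >7, acc = 18+9 = 27
v=-2: not >7
v=2: not >7
v=-1: not >7
v=-1: not >7
v=12: >7, acc = 27+12 = 39

39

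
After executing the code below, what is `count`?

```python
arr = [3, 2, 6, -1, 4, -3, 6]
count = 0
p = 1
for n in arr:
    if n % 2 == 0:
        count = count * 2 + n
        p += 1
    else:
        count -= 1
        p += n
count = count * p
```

128

n=3: not even, count = 0-1 = -1; p=4
n=2: even, count = (-1)*2+2 = 0; p=5
n=6: even, count = 0*2+6 = 6; p=6
n=-1: not even, count = 6-1 = 5; p=5
n=4: even, count = 5*2+4 = 14; p=6
n=-3: not even, count = 14-1 = 13; p=3
n=6: even, count = 13*2+6 = 32; p=4
count*p = 32*4 = 128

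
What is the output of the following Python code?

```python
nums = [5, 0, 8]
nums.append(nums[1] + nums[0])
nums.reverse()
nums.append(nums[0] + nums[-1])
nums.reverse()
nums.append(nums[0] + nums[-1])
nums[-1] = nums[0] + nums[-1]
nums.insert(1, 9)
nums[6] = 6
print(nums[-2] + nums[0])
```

15

append nums[1]+nums[0] = 0+5 = 5 → [5, 0, 8, 5]
reverse → [5, 8, 0, 5]
append nums[0]+nums[-1] = 5+5 = 10 → [5, 8, 0, 5, 10]
reverse → [10, 5, 0, 8, 5]
append nums[0]+nums[-1] = 10+5 = 15 → [10, 5, 0, 8, 5, 15]
nums[-1] = nums[0]+nums[-1] = 10+15 = 25 → [10, 5, 0, 8, 5, 25]
insert 9 at 1 → [10, 9, 5, 0, 8, 5, 25]
nums[6] = 6 → [10, 9, 5, 0, 8, 5, 6]
nums[-2]+nums[0] = 5+10 = 15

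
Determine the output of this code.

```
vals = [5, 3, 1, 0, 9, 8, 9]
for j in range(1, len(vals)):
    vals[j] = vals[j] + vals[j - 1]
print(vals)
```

j=1: vals[1] = 3+5 = 8 → [5, 8, 1, 0, 9, 8, 9]
j=2: vals[2] = 1+8 = 9 → [5, 8, 9, 0, 9, 8, 9]
j=3: vals[3] = 0+9 = 9 → [5, 8, 9, 9, 9, 8, 9]
j=4: vals[4] = 9+9 = 18 → [5, 8, 9, 9, 18, 8, 9]
j=5: vals[5] = 8+18 = 26 → [5, 8, 9, 9, 18, 26, 9]
j=6: vals[6] = 9+26 = 35 → [5, 8, 9, 9, 18, 26, 35]

[5, 8, 9, 9, 18, 26, 35]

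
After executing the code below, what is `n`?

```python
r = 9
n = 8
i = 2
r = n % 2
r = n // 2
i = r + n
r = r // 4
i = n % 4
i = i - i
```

8

r = 8%2 = 0
r = 8//2 = 4
i = 4+8 = 12
r = 4//4 = 1
i = 8%4 = 0
i = 0-0 = 0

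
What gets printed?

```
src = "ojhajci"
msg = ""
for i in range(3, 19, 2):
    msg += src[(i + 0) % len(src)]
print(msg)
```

acohjija

i=3: add src[3]='a' → 'a'
i=5: add src[5]='c' → 'ac'
i=7: add src[0]='o' → 'aco'
i=9: add src[2]='h' → 'acoh'
i=11: add src[4]='j' → 'acohj'
i=13: add src[6]='i' → 'acohji'
i=15: add src[1]='j' → 'acohjij'
i=17: add src[3]='a' → 'acohjija'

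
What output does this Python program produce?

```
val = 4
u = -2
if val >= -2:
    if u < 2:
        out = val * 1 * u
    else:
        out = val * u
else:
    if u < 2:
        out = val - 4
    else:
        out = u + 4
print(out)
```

-8

val=4, u=-2
val >= -2 is True; u < 2 is True
→ out = val * 1 * u = -8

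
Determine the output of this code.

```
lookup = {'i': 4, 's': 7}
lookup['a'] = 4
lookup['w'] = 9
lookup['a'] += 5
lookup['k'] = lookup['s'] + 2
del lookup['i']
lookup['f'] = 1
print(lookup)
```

lookup['a'] = 4 → {'i': 4, 's': 7, 'a': 4}
lookup['w'] = 9 → {'i': 4, 's': 7, 'a': 4, 'w': 9}
lookup['a'] = 4+5 = 9 → {'i': 4, 's': 7, 'a': 9, 'w': 9}
lookup['k'] = lookup['s']+2 = 9 → {'i': 4, 's': 7, 'a': 9, 'w': 9, 'k': 9}
del 'i' → {'s': 7, 'a': 9, 'w': 9, 'k': 9}
lookup['f'] = 1 → {'s': 7, 'a': 9, 'w': 9, 'k': 9, 'f': 1}

{'s': 7, 'a': 9, 'w': 9, 'k': 9, 'f': 1}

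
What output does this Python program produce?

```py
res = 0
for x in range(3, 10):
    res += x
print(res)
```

42

x=3: res = 0+3 = 3
x=4: res = 3+4 = 7
x=5: res = 7+5 = 12
x=6: res = 12+6 = 18
x=7: res = 18+7 = 25
x=8: res = 25+8 = 33
x=9: res = 33+9 = 42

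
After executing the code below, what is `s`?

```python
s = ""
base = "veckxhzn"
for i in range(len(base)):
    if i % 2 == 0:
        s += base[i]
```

i=0: add 'v' → 'v'
i=1: skip
i=2: add 'c' → 'vc'
i=3: skip
i=4: add 'x' → 'vcx'
i=5: skip
i=6: add 'z' → 'vcxz'
i=7: skip

'vcxz'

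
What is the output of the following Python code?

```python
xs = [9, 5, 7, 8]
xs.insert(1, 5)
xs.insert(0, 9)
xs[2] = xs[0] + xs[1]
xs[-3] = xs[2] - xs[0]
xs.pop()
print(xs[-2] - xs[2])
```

insert 5 at 1 → [9, 5, 5, 7, 8]
insert 9 at 0 → [9, 9, 5, 5, 7, 8]
xs[2] = xs[0]+xs[1] = 9+9 = 18 → [9, 9, 18, 5, 7, 8]
xs[-3] = xs[2]-xs[0] = 18-9 = 9 → [9, 9, 18, 9, 7, 8]
pop() removes 8 → [9, 9, 18, 9, 7]
xs[-2]-xs[2] = 9-18 = -9

-9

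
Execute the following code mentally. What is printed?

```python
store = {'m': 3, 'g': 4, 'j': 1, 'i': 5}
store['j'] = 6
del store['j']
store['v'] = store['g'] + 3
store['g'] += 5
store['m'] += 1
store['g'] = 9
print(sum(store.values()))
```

store['j'] = 6 → {'m': 3, 'g': 4, 'j': 6, 'i': 5}
del 'j' → {'m': 3, 'g': 4, 'i': 5}
store['v'] = store['g']+3 = 7 → {'m': 3, 'g': 4, 'i': 5, 'v': 7}
store['g'] = 4+5 = 9 → {'m': 3, 'g': 9, 'i': 5, 'v': 7}
store['m'] = 3+1 = 4 → {'m': 4, 'g': 9, 'i': 5, 'v': 7}
store['g'] = 9 → {'m': 4, 'g': 9, 'i': 5, 'v': 7}
sum of values = 25

25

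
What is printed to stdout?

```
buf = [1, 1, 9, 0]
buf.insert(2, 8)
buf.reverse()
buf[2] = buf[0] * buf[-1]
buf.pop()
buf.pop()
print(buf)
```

insert 8 at 2 → [1, 1, 8, 9, 0]
reverse → [0, 9, 8, 1, 1]
buf[2] = buf[0]*buf[-1] = 0*1 = 0 → [0, 9, 0, 1, 1]
pop() removes 1 → [0, 9, 0, 1]
pop() removes 1 → [0, 9, 0]

[0, 9, 0]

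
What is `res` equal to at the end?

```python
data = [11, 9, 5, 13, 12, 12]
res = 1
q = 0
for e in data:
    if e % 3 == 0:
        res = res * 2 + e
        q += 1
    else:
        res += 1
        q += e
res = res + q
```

e=11: not %3==0, res = 1+1 = 2; q=11
e=9: %3==0, res = 2*2+9 = 13; q=12
e=5: not %3==0, res = 13+1 = 14; q=17
e=13: not %3==0, res = 14+1 = 15; q=30
e=12: %3==0, res = 15*2+12 = 42; q=31
e=12: %3==0, res = 42*2+12 = 96; q=32
res+q = 96+32 = 128

128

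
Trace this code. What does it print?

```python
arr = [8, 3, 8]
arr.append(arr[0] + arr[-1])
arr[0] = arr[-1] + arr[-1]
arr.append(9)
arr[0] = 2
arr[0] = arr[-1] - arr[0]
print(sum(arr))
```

append arr[0]+arr[-1] = 8+8 = 16 → [8, 3, 8, 16]
arr[0] = arr[-1]+arr[-1] = 16+16 = 32 → [32, 3, 8, 16]
append 9 → [32, 3, 8, 16, 9]
arr[0] = 2 → [2, 3, 8, 16, 9]
arr[0] = arr[-1]-arr[0] = 9-2 = 7 → [7, 3, 8, 16, 9]
sum = 43

43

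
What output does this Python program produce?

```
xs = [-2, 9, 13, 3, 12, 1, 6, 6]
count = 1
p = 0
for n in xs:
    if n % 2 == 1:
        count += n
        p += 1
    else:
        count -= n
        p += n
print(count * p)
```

n=-2: not odd, count = 1-(-2) = 3; p=-2
n=9: odd, count = 3+9 = 12; p=-1
n=13: odd, count = 12+13 = 25; p=0
n=3: odd, count = 25+3 = 28; p=1
n=12: not odd, count = 28-12 = 16; p=13
n=1: odd, count = 16+1 = 17; p=14
n=6: not odd, count = 17-6 = 11; p=20
n=6: not odd, count = 11-6 = 5; p=26
count*p = 5*26 = 130

130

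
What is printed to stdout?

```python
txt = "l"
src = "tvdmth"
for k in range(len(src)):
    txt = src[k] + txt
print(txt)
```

k=0: prepend 't' → 'tl'
k=1: prepend 'v' → 'vtl'
k=2: prepend 'd' → 'dvtl'
k=3: prepend 'm' → 'mdvtl'
k=4: prepend 't' → 'tmdvtl'
k=5: prepend 'h' → 'htmdvtl'

htmdvtl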